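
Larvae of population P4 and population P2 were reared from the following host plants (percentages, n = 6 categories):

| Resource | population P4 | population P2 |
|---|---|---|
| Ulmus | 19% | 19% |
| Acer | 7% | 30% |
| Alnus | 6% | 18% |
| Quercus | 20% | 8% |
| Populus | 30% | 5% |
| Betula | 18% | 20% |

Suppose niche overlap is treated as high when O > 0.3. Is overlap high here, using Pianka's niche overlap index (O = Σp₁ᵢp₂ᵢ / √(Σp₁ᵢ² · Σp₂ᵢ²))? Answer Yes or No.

Convert percentages to proportions (divide by 100).
Σ p₁ᵢp₂ᵢ = 0.0361 + 0.0210 + 0.0108 + 0.0160 + 0.0150 + 0.0360 = 0.1349
Σp_1ᵢ² = 0.19² + 0.07² + 0.06² + 0.20² + 0.30² + 0.18² = 0.0361 + 0.0049 + 0.0036 + 0.0400 + 0.0900 + 0.0324 = 0.2070
Σp_2ᵢ² = 0.19² + 0.30² + 0.18² + 0.08² + 0.05² + 0.20² = 0.0361 + 0.0900 + 0.0324 + 0.0064 + 0.0025 + 0.0400 = 0.2074
O = 0.1349 / √(0.2070 × 0.2074) = 0.1349 / 0.20720 = 0.6511
O = 0.6511 > 0.3 → Yes.

Yes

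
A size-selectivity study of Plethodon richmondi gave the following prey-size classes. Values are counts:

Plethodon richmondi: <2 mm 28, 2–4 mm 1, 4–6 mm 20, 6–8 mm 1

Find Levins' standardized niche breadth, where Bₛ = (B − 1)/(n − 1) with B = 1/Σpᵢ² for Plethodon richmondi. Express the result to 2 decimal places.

Proportions for Plethodon richmondi (n=50): 28/50=0.5600, 1/50=0.0200, 20/50=0.4000, 1/50=0.0200
Σpᵢ² = 0.5600² + 0.0200² + 0.4000² + 0.0200² = 0.313600 + 0.000400 + 0.160000 + 0.000400 = 0.474400
B = 1 / 0.474400 = 2.1079
Bₛ = (B − 1)/(n − 1) = (2.1079 − 1)/(4 − 1) = 1.1079/3 = 0.3693

0.37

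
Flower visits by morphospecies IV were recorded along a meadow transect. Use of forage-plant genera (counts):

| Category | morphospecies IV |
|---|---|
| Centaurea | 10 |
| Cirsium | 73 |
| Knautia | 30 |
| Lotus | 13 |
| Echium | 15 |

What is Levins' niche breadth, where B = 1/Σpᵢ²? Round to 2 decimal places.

Proportions for morphospecies IV (n=141): 10/141=0.0709, 73/141=0.5177, 30/141=0.2128, 13/141=0.0922, 15/141=0.1064
Σpᵢ² = 0.0709² + 0.5177² + 0.2128² + 0.0922² + 0.1064² = 0.005027 + 0.268013 + 0.045284 + 0.008501 + 0.011321 = 0.338146
B = 1 / 0.338146 = 2.9573

2.96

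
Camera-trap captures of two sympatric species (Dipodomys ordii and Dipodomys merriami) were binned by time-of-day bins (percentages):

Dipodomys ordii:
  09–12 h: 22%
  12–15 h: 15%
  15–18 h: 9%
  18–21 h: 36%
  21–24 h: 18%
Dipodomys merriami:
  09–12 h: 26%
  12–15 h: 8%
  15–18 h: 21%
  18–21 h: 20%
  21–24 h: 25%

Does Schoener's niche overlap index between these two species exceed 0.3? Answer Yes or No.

Convert percentages to proportions (divide by 100).
Σ|p₁ᵢ − p₂ᵢ| = 0.04 + 0.07 + 0.12 + 0.16 + 0.07 = 0.46
D = 1 − ½ × 0.46 = 1 − 0.230 = 0.7700
D = 0.7700 > 0.3 → Yes.

Yes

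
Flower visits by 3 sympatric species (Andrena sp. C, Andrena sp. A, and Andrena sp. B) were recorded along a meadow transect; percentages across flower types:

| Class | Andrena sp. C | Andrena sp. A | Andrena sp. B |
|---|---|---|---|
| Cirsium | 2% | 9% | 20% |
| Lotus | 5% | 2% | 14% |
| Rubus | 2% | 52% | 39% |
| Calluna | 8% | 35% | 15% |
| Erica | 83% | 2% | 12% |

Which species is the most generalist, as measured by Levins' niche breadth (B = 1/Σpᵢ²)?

Andrena sp. B

Convert percentages to proportions (divide by 100).
Σp_Cᵢ² = 0.02² + 0.05² + 0.02² + 0.08² + 0.83² = 0.0004 + 0.0025 + 0.0004 + 0.0064 + 0.6889 = 0.6986
B_C = 1 / 0.6986 = 1.4314
Σp_Aᵢ² = 0.09² + 0.02² + 0.52² + 0.35² + 0.02² = 0.0081 + 0.0004 + 0.2704 + 0.1225 + 0.0004 = 0.4018
B_A = 1 / 0.4018 = 2.4888
Σp_Bᵢ² = 0.20² + 0.14² + 0.39² + 0.15² + 0.12² = 0.0400 + 0.0196 + 0.1521 + 0.0225 + 0.0144 = 0.2486
B_B = 1 / 0.2486 = 4.0225
Highest B → broadest niche (most generalist): Andrena sp. B (B = 4.02).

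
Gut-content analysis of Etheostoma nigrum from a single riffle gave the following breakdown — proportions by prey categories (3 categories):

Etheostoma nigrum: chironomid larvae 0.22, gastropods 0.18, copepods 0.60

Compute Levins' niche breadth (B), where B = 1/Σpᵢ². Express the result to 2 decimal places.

Σpᵢ² = 0.22² + 0.18² + 0.60² = 0.0484 + 0.0324 + 0.3600 = 0.4408
B = 1 / 0.4408 = 2.2686

2.27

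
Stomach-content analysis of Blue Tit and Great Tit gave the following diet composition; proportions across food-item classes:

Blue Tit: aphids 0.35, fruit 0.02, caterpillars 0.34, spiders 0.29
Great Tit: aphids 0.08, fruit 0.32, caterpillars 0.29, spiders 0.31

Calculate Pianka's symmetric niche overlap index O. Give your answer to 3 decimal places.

0.730

Σ p₁ᵢp₂ᵢ = 0.0280 + 0.0064 + 0.0986 + 0.0899 = 0.2229
Σp_1ᵢ² = 0.35² + 0.02² + 0.34² + 0.29² = 0.1225 + 0.0004 + 0.1156 + 0.0841 = 0.3226
Σp_2ᵢ² = 0.08² + 0.32² + 0.29² + 0.31² = 0.0064 + 0.1024 + 0.0841 + 0.0961 = 0.2890
O = 0.2229 / √(0.3226 × 0.2890) = 0.2229 / 0.305338 = 0.73001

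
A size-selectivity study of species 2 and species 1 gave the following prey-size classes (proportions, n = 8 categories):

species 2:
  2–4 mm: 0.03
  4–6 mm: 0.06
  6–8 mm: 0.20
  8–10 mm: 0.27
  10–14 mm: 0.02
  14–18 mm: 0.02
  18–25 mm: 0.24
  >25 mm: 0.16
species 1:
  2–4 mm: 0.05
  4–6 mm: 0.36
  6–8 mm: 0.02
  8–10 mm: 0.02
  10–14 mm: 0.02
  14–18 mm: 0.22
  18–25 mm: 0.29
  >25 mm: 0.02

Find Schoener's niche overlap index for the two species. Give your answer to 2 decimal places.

Σ|p₁ᵢ − p₂ᵢ| = 0.02 + 0.30 + 0.18 + 0.25 + 0.00 + 0.20 + 0.05 + 0.14 = 1.14
D = 1 − ½ × 1.14 = 1 − 0.570 = 0.4300

0.43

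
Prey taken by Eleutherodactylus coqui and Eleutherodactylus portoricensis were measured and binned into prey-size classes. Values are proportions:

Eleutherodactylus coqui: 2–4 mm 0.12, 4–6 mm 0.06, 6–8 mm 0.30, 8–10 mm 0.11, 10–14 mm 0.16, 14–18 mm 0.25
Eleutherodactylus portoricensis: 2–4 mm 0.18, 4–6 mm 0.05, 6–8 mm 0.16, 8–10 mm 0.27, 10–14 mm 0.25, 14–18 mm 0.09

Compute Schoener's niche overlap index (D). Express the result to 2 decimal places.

0.69

Σ|p₁ᵢ − p₂ᵢ| = 0.06 + 0.01 + 0.14 + 0.16 + 0.09 + 0.16 = 0.62
D = 1 − ½ × 0.62 = 1 − 0.310 = 0.6900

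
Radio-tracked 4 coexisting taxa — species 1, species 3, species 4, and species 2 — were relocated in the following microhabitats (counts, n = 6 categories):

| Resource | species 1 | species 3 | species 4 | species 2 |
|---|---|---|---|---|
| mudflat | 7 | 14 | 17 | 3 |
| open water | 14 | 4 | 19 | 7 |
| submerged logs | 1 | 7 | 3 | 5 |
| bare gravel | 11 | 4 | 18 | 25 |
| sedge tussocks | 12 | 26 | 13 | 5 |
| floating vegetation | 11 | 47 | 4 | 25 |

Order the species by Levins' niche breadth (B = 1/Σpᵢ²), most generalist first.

species 1 > species 4 > species 2 > species 3

Proportions for species 1 (n=56): 7/56=0.1250, 14/56=0.2500, 1/56=0.0179, 11/56=0.1964, 12/56=0.2143, 11/56=0.1964
Proportions for species 3 (n=102): 14/102=0.1373, 4/102=0.0392, 7/102=0.0686, 4/102=0.0392, 26/102=0.2549, 47/102=0.4608
Proportions for species 4 (n=74): 17/74=0.2297, 19/74=0.2568, 3/74=0.0405, 18/74=0.2432, 13/74=0.1757, 4/74=0.0541
Proportions for species 2 (n=70): 3/70=0.0429, 7/70=0.1000, 5/70=0.0714, 25/70=0.3571, 5/70=0.0714, 25/70=0.3571
Σp_1ᵢ² = 0.1250² + 0.2500² + 0.0179² + 0.1964² + 0.2143² + 0.1964² = 0.015625 + 0.062500 + 0.000320 + 0.038573 + 0.045924 + 0.038573 = 0.201515
B_1 = 1 / 0.201515 = 4.9624
Σp_3ᵢ² = 0.1373² + 0.0392² + 0.0686² + 0.0392² + 0.2549² + 0.4608² = 0.018851 + 0.001537 + 0.004706 + 0.001537 + 0.064974 + 0.212337 = 0.303942
B_3 = 1 / 0.303942 = 3.2901
Σp_4ᵢ² = 0.2297² + 0.2568² + 0.0405² + 0.2432² + 0.1757² + 0.0541² = 0.052762 + 0.065946 + 0.001640 + 0.059146 + 0.030870 + 0.002927 = 0.213291
B_4 = 1 / 0.213291 = 4.6884
Σp_2ᵢ² = 0.0429² + 0.1000² + 0.0714² + 0.3571² + 0.0714² + 0.3571² = 0.001840 + 0.010000 + 0.005098 + 0.127520 + 0.005098 + 0.127520 = 0.277076
B_2 = 1 / 0.277076 = 3.6091
Ranking by B (broadest → narrowest): species 1 (4.96) > species 4 (4.69) > species 2 (3.61) > species 3 (3.29)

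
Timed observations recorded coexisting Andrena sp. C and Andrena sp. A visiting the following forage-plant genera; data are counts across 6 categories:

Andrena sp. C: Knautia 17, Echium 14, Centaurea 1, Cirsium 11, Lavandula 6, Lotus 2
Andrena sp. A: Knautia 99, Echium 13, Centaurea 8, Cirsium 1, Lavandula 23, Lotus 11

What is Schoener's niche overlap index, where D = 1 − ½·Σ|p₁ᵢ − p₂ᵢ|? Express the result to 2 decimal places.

0.60

Proportions for Andrena sp. C (n=51): 17/51=0.3333, 14/51=0.2745, 1/51=0.0196, 11/51=0.2157, 6/51=0.1176, 2/51=0.0392
Proportions for Andrena sp. A (n=155): 99/155=0.6387, 13/155=0.0839, 8/155=0.0516, 1/155=0.0065, 23/155=0.1484, 11/155=0.0710
Σ|p₁ᵢ − p₂ᵢ| = 0.3054 + 0.1906 + 0.0320 + 0.2092 + 0.0308 + 0.0318 = 0.7998
D = 1 − ½ × 0.7998 = 1 − 0.39990 = 0.60010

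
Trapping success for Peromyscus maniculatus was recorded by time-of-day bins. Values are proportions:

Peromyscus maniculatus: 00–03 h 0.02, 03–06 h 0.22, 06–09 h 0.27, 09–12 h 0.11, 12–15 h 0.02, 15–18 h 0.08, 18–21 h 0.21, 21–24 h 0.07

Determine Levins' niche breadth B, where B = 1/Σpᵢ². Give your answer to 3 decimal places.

5.274

Σpᵢ² = 0.02² + 0.22² + 0.27² + 0.11² + 0.02² + 0.08² + 0.21² + 0.07² = 0.0004 + 0.0484 + 0.0729 + 0.0121 + 0.0004 + 0.0064 + 0.0441 + 0.0049 = 0.1896
B = 1 / 0.1896 = 5.27426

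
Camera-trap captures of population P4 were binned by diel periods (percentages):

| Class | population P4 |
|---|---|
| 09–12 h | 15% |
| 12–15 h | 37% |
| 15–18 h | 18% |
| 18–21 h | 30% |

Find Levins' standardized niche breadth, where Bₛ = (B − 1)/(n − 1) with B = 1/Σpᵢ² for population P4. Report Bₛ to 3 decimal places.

0.850

Convert percentages to proportions (divide by 100).
Σpᵢ² = 0.15² + 0.37² + 0.18² + 0.30² = 0.0225 + 0.1369 + 0.0324 + 0.0900 = 0.2818
B = 1 / 0.2818 = 3.54862
Bₛ = (B − 1)/(n − 1) = (3.54862 − 1)/(4 − 1) = 2.54862/3 = 0.84954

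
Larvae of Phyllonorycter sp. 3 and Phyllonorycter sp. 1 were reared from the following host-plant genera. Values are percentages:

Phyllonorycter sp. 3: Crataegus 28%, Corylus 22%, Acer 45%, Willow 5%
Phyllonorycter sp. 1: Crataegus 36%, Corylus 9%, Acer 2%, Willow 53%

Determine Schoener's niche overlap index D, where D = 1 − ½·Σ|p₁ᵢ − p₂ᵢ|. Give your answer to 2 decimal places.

0.44

Convert percentages to proportions (divide by 100).
Σ|p₁ᵢ − p₂ᵢ| = 0.08 + 0.13 + 0.43 + 0.48 = 1.12
D = 1 − ½ × 1.12 = 1 − 0.560 = 0.4400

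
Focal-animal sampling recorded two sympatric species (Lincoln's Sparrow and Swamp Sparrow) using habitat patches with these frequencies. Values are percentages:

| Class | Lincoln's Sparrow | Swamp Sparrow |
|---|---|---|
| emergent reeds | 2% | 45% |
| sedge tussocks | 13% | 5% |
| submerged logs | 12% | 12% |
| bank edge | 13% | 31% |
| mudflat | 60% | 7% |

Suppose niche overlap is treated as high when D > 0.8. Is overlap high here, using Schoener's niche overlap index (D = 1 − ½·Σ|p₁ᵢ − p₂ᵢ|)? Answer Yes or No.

Convert percentages to proportions (divide by 100).
Σ|p₁ᵢ − p₂ᵢ| = 0.43 + 0.08 + 0.00 + 0.18 + 0.53 = 1.22
D = 1 − ½ × 1.22 = 1 − 0.610 = 0.3900
D = 0.3900 < 0.8 → No.

No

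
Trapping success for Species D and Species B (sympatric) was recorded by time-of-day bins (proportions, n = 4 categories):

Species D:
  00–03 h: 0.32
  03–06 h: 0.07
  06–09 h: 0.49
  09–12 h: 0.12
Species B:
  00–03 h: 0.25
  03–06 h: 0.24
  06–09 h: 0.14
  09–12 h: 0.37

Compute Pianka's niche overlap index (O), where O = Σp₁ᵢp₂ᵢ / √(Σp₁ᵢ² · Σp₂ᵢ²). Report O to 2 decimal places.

Σ p₁ᵢp₂ᵢ = 0.0800 + 0.0168 + 0.0686 + 0.0444 = 0.2098
Σp_1ᵢ² = 0.32² + 0.07² + 0.49² + 0.12² = 0.1024 + 0.0049 + 0.2401 + 0.0144 = 0.3618
Σp_2ᵢ² = 0.25² + 0.24² + 0.14² + 0.37² = 0.0625 + 0.0576 + 0.0196 + 0.1369 = 0.2766
O = 0.2098 / √(0.3618 × 0.2766) = 0.2098 / 0.31634 = 0.6632

0.66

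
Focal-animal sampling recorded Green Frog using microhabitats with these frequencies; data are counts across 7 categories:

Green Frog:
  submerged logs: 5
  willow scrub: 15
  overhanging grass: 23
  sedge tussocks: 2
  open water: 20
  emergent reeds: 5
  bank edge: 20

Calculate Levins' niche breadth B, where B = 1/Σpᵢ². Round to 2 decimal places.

Proportions for Green Frog (n=90): 5/90=0.0556, 15/90=0.1667, 23/90=0.2556, 2/90=0.0222, 20/90=0.2222, 5/90=0.0556, 20/90=0.2222
Σpᵢ² = 0.0556² + 0.1667² + 0.2556² + 0.0222² + 0.2222² + 0.0556² + 0.2222² = 0.003091 + 0.027789 + 0.065331 + 0.000493 + 0.049373 + 0.003091 + 0.049373 = 0.198541
B = 1 / 0.198541 = 5.0367

5.04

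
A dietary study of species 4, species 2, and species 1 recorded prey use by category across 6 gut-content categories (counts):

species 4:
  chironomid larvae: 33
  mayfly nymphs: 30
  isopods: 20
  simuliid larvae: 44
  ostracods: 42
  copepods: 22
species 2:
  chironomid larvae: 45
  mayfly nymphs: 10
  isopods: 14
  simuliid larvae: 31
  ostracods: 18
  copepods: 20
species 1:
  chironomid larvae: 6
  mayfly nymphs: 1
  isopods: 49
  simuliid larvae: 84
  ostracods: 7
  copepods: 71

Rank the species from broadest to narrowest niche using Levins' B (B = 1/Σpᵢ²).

Proportions for species 4 (n=191): 33/191=0.1728, 30/191=0.1571, 20/191=0.1047, 44/191=0.2304, 42/191=0.2199, 22/191=0.1152
Proportions for species 2 (n=138): 45/138=0.3261, 10/138=0.0725, 14/138=0.1014, 31/138=0.2246, 18/138=0.1304, 20/138=0.1449
Proportions for species 1 (n=218): 6/218=0.0275, 1/218=0.0046, 49/218=0.2248, 84/218=0.3853, 7/218=0.0321, 71/218=0.3257
Σp_4ᵢ² = 0.1728² + 0.1571² + 0.1047² + 0.2304² + 0.2199² + 0.1152² = 0.029860 + 0.024680 + 0.010962 + 0.053084 + 0.048356 + 0.013271 = 0.180213
B_4 = 1 / 0.180213 = 5.5490
Σp_2ᵢ² = 0.3261² + 0.0725² + 0.1014² + 0.2246² + 0.1304² + 0.1449² = 0.106341 + 0.005256 + 0.010282 + 0.050445 + 0.017004 + 0.020996 = 0.210324
B_2 = 1 / 0.210324 = 4.7546
Σp_1ᵢ² = 0.0275² + 0.0046² + 0.2248² + 0.3853² + 0.0321² + 0.3257² = 0.000756 + 0.000021 + 0.050535 + 0.148456 + 0.001030 + 0.106080 = 0.306878
B_1 = 1 / 0.306878 = 3.2586
Ranking by B (broadest → narrowest): species 4 (5.55) > species 2 (4.75) > species 1 (3.26)

species 4 > species 2 > species 1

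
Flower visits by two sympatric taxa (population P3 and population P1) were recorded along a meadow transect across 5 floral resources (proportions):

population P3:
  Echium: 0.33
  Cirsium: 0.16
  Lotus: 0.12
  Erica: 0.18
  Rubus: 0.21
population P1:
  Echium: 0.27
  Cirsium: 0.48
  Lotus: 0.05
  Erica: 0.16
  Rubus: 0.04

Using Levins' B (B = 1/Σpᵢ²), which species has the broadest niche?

population P3

Σp_P3ᵢ² = 0.33² + 0.16² + 0.12² + 0.18² + 0.21² = 0.1089 + 0.0256 + 0.0144 + 0.0324 + 0.0441 = 0.2254
B_P3 = 1 / 0.2254 = 4.4366
Σp_P1ᵢ² = 0.27² + 0.48² + 0.05² + 0.16² + 0.04² = 0.0729 + 0.2304 + 0.0025 + 0.0256 + 0.0016 = 0.3330
B_P1 = 1 / 0.3330 = 3.0030
Highest B → broadest niche (most generalist): population P3 (B = 4.44).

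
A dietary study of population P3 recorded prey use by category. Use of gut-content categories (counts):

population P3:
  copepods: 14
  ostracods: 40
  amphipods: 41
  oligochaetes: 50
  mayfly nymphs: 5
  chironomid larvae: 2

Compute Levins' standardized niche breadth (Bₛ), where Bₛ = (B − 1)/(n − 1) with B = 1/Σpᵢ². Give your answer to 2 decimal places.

0.57

Proportions for population P3 (n=152): 14/152=0.0921, 40/152=0.2632, 41/152=0.2697, 50/152=0.3289, 5/152=0.0329, 2/152=0.0132
Σpᵢ² = 0.0921² + 0.2632² + 0.2697² + 0.3289² + 0.0329² + 0.0132² = 0.008482 + 0.069274 + 0.072738 + 0.108175 + 0.001082 + 0.000174 = 0.259925
B = 1 / 0.259925 = 3.8473
Bₛ = (B − 1)/(n − 1) = (3.8473 − 1)/(6 − 1) = 2.8473/5 = 0.5695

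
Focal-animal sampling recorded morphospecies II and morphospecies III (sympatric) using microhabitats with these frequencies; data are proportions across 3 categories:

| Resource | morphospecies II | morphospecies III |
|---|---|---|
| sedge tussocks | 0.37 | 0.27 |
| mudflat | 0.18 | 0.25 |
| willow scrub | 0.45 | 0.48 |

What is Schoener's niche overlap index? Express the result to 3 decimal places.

0.900

Σ|p₁ᵢ − p₂ᵢ| = 0.10 + 0.07 + 0.03 = 0.20
D = 1 − ½ × 0.20 = 1 − 0.100 = 0.90000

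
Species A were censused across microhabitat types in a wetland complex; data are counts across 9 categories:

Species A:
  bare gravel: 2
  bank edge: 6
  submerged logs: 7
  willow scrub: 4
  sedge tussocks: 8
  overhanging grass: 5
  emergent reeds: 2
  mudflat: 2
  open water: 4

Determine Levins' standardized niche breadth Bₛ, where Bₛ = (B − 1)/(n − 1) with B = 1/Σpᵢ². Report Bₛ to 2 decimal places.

Proportions for Species A (n=40): 2/40=0.0500, 6/40=0.1500, 7/40=0.1750, 4/40=0.1000, 8/40=0.2000, 5/40=0.1250, 2/40=0.0500, 2/40=0.0500, 4/40=0.1000
Σpᵢ² = 0.0500² + 0.1500² + 0.1750² + 0.1000² + 0.2000² + 0.1250² + 0.0500² + 0.0500² + 0.1000² = 0.002500 + 0.022500 + 0.030625 + 0.010000 + 0.040000 + 0.015625 + 0.002500 + 0.002500 + 0.010000 = 0.136250
B = 1 / 0.136250 = 7.3394
Bₛ = (B − 1)/(n − 1) = (7.3394 − 1)/(9 − 1) = 6.3394/8 = 0.7924

0.79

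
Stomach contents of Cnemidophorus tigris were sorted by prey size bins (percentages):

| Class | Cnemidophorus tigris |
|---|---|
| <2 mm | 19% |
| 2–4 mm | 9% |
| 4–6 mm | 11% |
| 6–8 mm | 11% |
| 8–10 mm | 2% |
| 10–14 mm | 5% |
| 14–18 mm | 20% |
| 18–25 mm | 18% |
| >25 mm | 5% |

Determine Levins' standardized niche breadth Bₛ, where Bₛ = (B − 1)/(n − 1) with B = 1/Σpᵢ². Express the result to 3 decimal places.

Convert percentages to proportions (divide by 100).
Σpᵢ² = 0.19² + 0.09² + 0.11² + 0.11² + 0.02² + 0.05² + 0.20² + 0.18² + 0.05² = 0.0361 + 0.0081 + 0.0121 + 0.0121 + 0.0004 + 0.0025 + 0.0400 + 0.0324 + 0.0025 = 0.1462
B = 1 / 0.1462 = 6.83995
Bₛ = (B − 1)/(n − 1) = (6.83995 − 1)/(9 − 1) = 5.83995/8 = 0.72999

0.730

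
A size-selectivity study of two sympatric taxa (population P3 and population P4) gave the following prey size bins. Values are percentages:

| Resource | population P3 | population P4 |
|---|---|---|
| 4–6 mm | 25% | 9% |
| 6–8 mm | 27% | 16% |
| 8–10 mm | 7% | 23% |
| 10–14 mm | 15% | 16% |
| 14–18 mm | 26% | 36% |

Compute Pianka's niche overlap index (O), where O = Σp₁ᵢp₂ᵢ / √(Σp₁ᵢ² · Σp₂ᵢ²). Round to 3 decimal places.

0.845

Convert percentages to proportions (divide by 100).
Σ p₁ᵢp₂ᵢ = 0.0225 + 0.0432 + 0.0161 + 0.0240 + 0.0936 = 0.1994
Σp_1ᵢ² = 0.25² + 0.27² + 0.07² + 0.15² + 0.26² = 0.0625 + 0.0729 + 0.0049 + 0.0225 + 0.0676 = 0.2304
Σp_2ᵢ² = 0.09² + 0.16² + 0.23² + 0.16² + 0.36² = 0.0081 + 0.0256 + 0.0529 + 0.0256 + 0.1296 = 0.2418
O = 0.1994 / √(0.2304 × 0.2418) = 0.1994 / 0.236031 = 0.84480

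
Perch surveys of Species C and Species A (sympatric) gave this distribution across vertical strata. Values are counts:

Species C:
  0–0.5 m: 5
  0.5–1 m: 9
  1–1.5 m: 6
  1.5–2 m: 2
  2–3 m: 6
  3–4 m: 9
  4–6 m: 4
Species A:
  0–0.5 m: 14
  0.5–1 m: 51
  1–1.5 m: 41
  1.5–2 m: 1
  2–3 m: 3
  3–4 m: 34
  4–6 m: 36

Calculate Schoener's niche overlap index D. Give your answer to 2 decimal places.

Proportions for Species C (n=41): 5/41=0.1220, 9/41=0.2195, 6/41=0.1463, 2/41=0.0488, 6/41=0.1463, 9/41=0.2195, 4/41=0.0976
Proportions for Species A (n=180): 14/180=0.0778, 51/180=0.2833, 41/180=0.2278, 1/180=0.0056, 3/180=0.0167, 34/180=0.1889, 36/180=0.2000
Σ|p₁ᵢ − p₂ᵢ| = 0.0442 + 0.0638 + 0.0815 + 0.0432 + 0.1296 + 0.0306 + 0.1024 = 0.4953
D = 1 − ½ × 0.4953 = 1 − 0.24765 = 0.75235

0.75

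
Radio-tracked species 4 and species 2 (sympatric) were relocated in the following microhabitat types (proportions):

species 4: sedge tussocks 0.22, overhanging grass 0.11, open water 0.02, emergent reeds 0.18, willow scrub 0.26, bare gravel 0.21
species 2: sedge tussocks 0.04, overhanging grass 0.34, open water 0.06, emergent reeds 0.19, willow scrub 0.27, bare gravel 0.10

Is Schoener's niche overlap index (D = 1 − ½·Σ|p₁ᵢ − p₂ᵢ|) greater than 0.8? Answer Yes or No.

No

Σ|p₁ᵢ − p₂ᵢ| = 0.18 + 0.23 + 0.04 + 0.01 + 0.01 + 0.11 = 0.58
D = 1 − ½ × 0.58 = 1 − 0.290 = 0.7100
D = 0.7100 < 0.8 → No.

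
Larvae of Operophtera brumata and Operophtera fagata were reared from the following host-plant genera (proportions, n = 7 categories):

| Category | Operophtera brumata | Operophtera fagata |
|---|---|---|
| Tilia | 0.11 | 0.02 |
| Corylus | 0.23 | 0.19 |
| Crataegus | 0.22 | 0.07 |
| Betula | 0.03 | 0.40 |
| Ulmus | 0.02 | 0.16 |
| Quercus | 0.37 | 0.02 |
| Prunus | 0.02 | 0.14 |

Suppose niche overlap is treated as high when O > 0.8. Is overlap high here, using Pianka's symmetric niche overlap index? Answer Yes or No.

Σ p₁ᵢp₂ᵢ = 0.0022 + 0.0437 + 0.0154 + 0.0120 + 0.0032 + 0.0074 + 0.0028 = 0.0867
Σp_1ᵢ² = 0.11² + 0.23² + 0.22² + 0.03² + 0.02² + 0.37² + 0.02² = 0.0121 + 0.0529 + 0.0484 + 0.0009 + 0.0004 + 0.1369 + 0.0004 = 0.2520
Σp_2ᵢ² = 0.02² + 0.19² + 0.07² + 0.40² + 0.16² + 0.02² + 0.14² = 0.0004 + 0.0361 + 0.0049 + 0.1600 + 0.0256 + 0.0004 + 0.0196 = 0.2470
O = 0.0867 / √(0.2520 × 0.2470) = 0.0867 / 0.24949 = 0.3475
O = 0.3475 < 0.8 → No.

No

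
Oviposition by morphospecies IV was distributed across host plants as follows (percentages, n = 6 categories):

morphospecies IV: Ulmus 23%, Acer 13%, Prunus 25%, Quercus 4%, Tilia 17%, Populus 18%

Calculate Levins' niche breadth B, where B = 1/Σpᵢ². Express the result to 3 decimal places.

Convert percentages to proportions (divide by 100).
Σpᵢ² = 0.23² + 0.13² + 0.25² + 0.04² + 0.17² + 0.18² = 0.0529 + 0.0169 + 0.0625 + 0.0016 + 0.0289 + 0.0324 = 0.1952
B = 1 / 0.1952 = 5.12295

5.123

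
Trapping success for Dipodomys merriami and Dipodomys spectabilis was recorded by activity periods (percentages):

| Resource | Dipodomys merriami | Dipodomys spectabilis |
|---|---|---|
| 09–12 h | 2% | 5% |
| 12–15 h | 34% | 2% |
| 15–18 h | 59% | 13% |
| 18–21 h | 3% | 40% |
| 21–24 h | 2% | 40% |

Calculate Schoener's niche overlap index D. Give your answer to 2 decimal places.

Convert percentages to proportions (divide by 100).
Σ|p₁ᵢ − p₂ᵢ| = 0.03 + 0.32 + 0.46 + 0.37 + 0.38 = 1.56
D = 1 − ½ × 1.56 = 1 − 0.780 = 0.2200

0.22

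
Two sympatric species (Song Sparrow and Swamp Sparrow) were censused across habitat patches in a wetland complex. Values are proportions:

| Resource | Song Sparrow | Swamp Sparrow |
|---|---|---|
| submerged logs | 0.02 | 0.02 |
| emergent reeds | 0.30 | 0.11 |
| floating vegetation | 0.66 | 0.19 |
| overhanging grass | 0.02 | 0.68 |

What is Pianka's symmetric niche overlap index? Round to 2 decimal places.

Σ p₁ᵢp₂ᵢ = 0.0004 + 0.0330 + 0.1254 + 0.0136 = 0.1724
Σp_1ᵢ² = 0.02² + 0.30² + 0.66² + 0.02² = 0.0004 + 0.0900 + 0.4356 + 0.0004 = 0.5264
Σp_2ᵢ² = 0.02² + 0.11² + 0.19² + 0.68² = 0.0004 + 0.0121 + 0.0361 + 0.4624 = 0.5110
O = 0.1724 / √(0.5264 × 0.5110) = 0.1724 / 0.51864 = 0.3324

0.33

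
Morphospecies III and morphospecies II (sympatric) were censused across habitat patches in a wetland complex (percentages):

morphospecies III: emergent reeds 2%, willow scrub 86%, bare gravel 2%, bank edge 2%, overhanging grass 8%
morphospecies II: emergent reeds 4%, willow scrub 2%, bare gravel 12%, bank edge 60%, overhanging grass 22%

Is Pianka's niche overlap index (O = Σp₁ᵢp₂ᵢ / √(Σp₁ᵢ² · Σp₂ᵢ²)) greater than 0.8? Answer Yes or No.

No

Convert percentages to proportions (divide by 100).
Σ p₁ᵢp₂ᵢ = 0.0008 + 0.0172 + 0.0024 + 0.0120 + 0.0176 = 0.0500
Σp_1ᵢ² = 0.02² + 0.86² + 0.02² + 0.02² + 0.08² = 0.0004 + 0.7396 + 0.0004 + 0.0004 + 0.0064 = 0.7472
Σp_2ᵢ² = 0.04² + 0.02² + 0.12² + 0.60² + 0.22² = 0.0016 + 0.0004 + 0.0144 + 0.3600 + 0.0484 = 0.4248
O = 0.0500 / √(0.7472 × 0.4248) = 0.0500 / 0.56339 = 0.0887
O = 0.0887 < 0.8 → No.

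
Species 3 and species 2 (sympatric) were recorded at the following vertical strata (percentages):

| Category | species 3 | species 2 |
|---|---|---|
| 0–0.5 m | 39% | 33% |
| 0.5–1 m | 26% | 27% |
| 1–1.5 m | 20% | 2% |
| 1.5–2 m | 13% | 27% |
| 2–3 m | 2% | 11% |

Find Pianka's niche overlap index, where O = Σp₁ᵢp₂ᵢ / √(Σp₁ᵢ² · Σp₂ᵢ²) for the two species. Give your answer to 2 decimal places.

0.88

Convert percentages to proportions (divide by 100).
Σ p₁ᵢp₂ᵢ = 0.1287 + 0.0702 + 0.0040 + 0.0351 + 0.0022 = 0.2402
Σp_1ᵢ² = 0.39² + 0.26² + 0.20² + 0.13² + 0.02² = 0.1521 + 0.0676 + 0.0400 + 0.0169 + 0.0004 = 0.2770
Σp_2ᵢ² = 0.33² + 0.27² + 0.02² + 0.27² + 0.11² = 0.1089 + 0.0729 + 0.0004 + 0.0729 + 0.0121 = 0.2672
O = 0.2402 / √(0.2770 × 0.2672) = 0.2402 / 0.27206 = 0.8829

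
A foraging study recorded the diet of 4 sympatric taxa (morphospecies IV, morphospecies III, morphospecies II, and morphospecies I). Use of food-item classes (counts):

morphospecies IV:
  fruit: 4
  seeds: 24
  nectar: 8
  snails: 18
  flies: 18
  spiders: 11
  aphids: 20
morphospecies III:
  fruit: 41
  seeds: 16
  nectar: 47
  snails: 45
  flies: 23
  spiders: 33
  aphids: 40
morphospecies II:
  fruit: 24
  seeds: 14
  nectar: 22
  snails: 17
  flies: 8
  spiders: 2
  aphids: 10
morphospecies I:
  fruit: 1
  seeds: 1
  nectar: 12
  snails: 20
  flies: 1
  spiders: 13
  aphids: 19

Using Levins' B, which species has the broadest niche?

Proportions for morphospecies IV (n=103): 4/103=0.0388, 24/103=0.2330, 8/103=0.0777, 18/103=0.1748, 18/103=0.1748, 11/103=0.1068, 20/103=0.1942
Proportions for morphospecies III (n=245): 41/245=0.1673, 16/245=0.0653, 47/245=0.1918, 45/245=0.1837, 23/245=0.0939, 33/245=0.1347, 40/245=0.1633
Proportions for morphospecies II (n=97): 24/97=0.2474, 14/97=0.1443, 22/97=0.2268, 17/97=0.1753, 8/97=0.0825, 2/97=0.0206, 10/97=0.1031
Proportions for morphospecies I (n=67): 1/67=0.0149, 1/67=0.0149, 12/67=0.1791, 20/67=0.2985, 1/67=0.0149, 13/67=0.1940, 19/67=0.2836
Σp_IVᵢ² = 0.0388² + 0.2330² + 0.0777² + 0.1748² + 0.1748² + 0.1068² + 0.1942² = 0.001505 + 0.054289 + 0.006037 + 0.030555 + 0.030555 + 0.011406 + 0.037714 = 0.172061
B_IV = 1 / 0.172061 = 5.8119
Σp_IIIᵢ² = 0.1673² + 0.0653² + 0.1918² + 0.1837² + 0.0939² + 0.1347² + 0.1633² = 0.027989 + 0.004264 + 0.036787 + 0.033746 + 0.008817 + 0.018144 + 0.026667 = 0.156414
B_III = 1 / 0.156414 = 6.3933
Σp_IIᵢ² = 0.2474² + 0.1443² + 0.2268² + 0.1753² + 0.0825² + 0.0206² + 0.1031² = 0.061207 + 0.020822 + 0.051438 + 0.030730 + 0.006806 + 0.000424 + 0.010630 = 0.182057
B_II = 1 / 0.182057 = 5.4928
Σp_Iᵢ² = 0.0149² + 0.0149² + 0.1791² + 0.2985² + 0.0149² + 0.1940² + 0.2836² = 0.000222 + 0.000222 + 0.032077 + 0.089102 + 0.000222 + 0.037636 + 0.080429 = 0.239910
B_I = 1 / 0.239910 = 4.1682
Highest B → broadest niche (most generalist): morphospecies III (B = 6.39).

morphospecies III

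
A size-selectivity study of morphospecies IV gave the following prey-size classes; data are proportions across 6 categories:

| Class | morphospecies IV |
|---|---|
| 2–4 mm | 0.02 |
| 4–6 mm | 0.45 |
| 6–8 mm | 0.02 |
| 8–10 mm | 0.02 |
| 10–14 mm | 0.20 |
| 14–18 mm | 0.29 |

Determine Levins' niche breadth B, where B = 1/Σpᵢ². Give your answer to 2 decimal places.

Σpᵢ² = 0.02² + 0.45² + 0.02² + 0.02² + 0.20² + 0.29² = 0.0004 + 0.2025 + 0.0004 + 0.0004 + 0.0400 + 0.0841 = 0.3278
B = 1 / 0.3278 = 3.0506

3.05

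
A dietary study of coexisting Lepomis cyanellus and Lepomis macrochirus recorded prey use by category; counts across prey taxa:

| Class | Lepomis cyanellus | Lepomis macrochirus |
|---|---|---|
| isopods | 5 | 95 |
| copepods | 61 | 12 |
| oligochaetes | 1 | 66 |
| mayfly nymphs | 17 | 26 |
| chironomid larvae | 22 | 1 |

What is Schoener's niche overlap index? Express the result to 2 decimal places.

Proportions for Lepomis cyanellus (n=106): 5/106=0.0472, 61/106=0.5755, 1/106=0.0094, 17/106=0.1604, 22/106=0.2075
Proportions for Lepomis macrochirus (n=200): 95/200=0.4750, 12/200=0.0600, 66/200=0.3300, 26/200=0.1300, 1/200=0.0050
Σ|p₁ᵢ − p₂ᵢ| = 0.4278 + 0.5155 + 0.3206 + 0.0304 + 0.2025 = 1.4968
D = 1 − ½ × 1.4968 = 1 − 0.74840 = 0.25160

0.25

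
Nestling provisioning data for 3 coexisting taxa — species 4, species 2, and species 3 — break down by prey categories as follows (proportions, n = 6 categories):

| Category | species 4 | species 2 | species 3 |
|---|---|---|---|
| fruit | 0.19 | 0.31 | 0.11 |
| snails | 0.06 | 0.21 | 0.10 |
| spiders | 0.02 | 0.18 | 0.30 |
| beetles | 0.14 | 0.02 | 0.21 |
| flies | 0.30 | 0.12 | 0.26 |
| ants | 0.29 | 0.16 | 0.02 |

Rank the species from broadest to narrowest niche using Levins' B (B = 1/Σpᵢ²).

species 2 > species 3 > species 4

Σp_4ᵢ² = 0.19² + 0.06² + 0.02² + 0.14² + 0.30² + 0.29² = 0.0361 + 0.0036 + 0.0004 + 0.0196 + 0.0900 + 0.0841 = 0.2338
B_4 = 1 / 0.2338 = 4.2772
Σp_2ᵢ² = 0.31² + 0.21² + 0.18² + 0.02² + 0.12² + 0.16² = 0.0961 + 0.0441 + 0.0324 + 0.0004 + 0.0144 + 0.0256 = 0.2130
B_2 = 1 / 0.2130 = 4.6948
Σp_3ᵢ² = 0.11² + 0.10² + 0.30² + 0.21² + 0.26² + 0.02² = 0.0121 + 0.0100 + 0.0900 + 0.0441 + 0.0676 + 0.0004 = 0.2242
B_3 = 1 / 0.2242 = 4.4603
Ranking by B (broadest → narrowest): species 2 (4.69) > species 3 (4.46) > species 4 (4.28)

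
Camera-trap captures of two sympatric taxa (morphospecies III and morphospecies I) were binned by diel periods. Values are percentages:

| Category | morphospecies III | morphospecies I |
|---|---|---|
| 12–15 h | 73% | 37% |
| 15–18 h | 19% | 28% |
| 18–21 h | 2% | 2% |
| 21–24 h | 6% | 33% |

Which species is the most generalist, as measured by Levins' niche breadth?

morphospecies I

Convert percentages to proportions (divide by 100).
Σp_IIIᵢ² = 0.73² + 0.19² + 0.02² + 0.06² = 0.5329 + 0.0361 + 0.0004 + 0.0036 = 0.5730
B_III = 1 / 0.5730 = 1.7452
Σp_Iᵢ² = 0.37² + 0.28² + 0.02² + 0.33² = 0.1369 + 0.0784 + 0.0004 + 0.1089 = 0.3246
B_I = 1 / 0.3246 = 3.0807
Highest B → broadest niche (most generalist): morphospecies I (B = 3.08).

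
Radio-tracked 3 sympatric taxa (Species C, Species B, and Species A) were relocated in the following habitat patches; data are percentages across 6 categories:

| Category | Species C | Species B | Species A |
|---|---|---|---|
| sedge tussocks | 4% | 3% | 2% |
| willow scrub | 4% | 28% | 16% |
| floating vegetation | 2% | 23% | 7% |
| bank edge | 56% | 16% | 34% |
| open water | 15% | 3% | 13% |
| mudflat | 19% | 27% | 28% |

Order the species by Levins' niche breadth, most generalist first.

Species B > Species A > Species C

Convert percentages to proportions (divide by 100).
Σp_Cᵢ² = 0.04² + 0.04² + 0.02² + 0.56² + 0.15² + 0.19² = 0.0016 + 0.0016 + 0.0004 + 0.3136 + 0.0225 + 0.0361 = 0.3758
B_C = 1 / 0.3758 = 2.6610
Σp_Bᵢ² = 0.03² + 0.28² + 0.23² + 0.16² + 0.03² + 0.27² = 0.0009 + 0.0784 + 0.0529 + 0.0256 + 0.0009 + 0.0729 = 0.2316
B_B = 1 / 0.2316 = 4.3178
Σp_Aᵢ² = 0.02² + 0.16² + 0.07² + 0.34² + 0.13² + 0.28² = 0.0004 + 0.0256 + 0.0049 + 0.1156 + 0.0169 + 0.0784 = 0.2418
B_A = 1 / 0.2418 = 4.1356
Ranking by B (broadest → narrowest): Species B (4.32) > Species A (4.14) > Species C (2.66)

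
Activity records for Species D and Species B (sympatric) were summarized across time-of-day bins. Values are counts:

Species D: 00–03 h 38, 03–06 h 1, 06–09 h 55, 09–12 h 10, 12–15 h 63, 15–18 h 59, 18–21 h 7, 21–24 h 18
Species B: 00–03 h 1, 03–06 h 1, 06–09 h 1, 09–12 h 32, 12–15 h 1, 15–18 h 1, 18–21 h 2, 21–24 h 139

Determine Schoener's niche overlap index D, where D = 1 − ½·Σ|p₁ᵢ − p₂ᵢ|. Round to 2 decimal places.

Proportions for Species D (n=251): 38/251=0.1514, 1/251=0.0040, 55/251=0.2191, 10/251=0.0398, 63/251=0.2510, 59/251=0.2351, 7/251=0.0279, 18/251=0.0717
Proportions for Species B (n=178): 1/178=0.0056, 1/178=0.0056, 1/178=0.0056, 32/178=0.1798, 1/178=0.0056, 1/178=0.0056, 2/178=0.0112, 139/178=0.7809
Σ|p₁ᵢ − p₂ᵢ| = 0.1458 + 0.0016 + 0.2135 + 0.1400 + 0.2454 + 0.2295 + 0.0167 + 0.7092 = 1.7017
D = 1 − ½ × 1.7017 = 1 − 0.85085 = 0.14915

0.15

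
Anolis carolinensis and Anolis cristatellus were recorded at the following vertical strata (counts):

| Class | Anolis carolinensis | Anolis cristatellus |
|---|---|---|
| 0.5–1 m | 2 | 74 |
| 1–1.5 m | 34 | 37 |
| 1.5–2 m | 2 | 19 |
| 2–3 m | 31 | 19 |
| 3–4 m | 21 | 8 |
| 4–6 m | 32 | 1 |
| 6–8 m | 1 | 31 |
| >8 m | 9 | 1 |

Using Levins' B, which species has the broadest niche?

Anolis carolinensis

Proportions for Anolis carolinensis (n=132): 2/132=0.0152, 34/132=0.2576, 2/132=0.0152, 31/132=0.2348, 21/132=0.1591, 32/132=0.2424, 1/132=0.0076, 9/132=0.0682
Proportions for Anolis cristatellus (n=190): 74/190=0.3895, 37/190=0.1947, 19/190=0.1000, 19/190=0.1000, 8/190=0.0421, 1/190=0.0053, 31/190=0.1632, 1/190=0.0053
Σp_caroᵢ² = 0.0152² + 0.2576² + 0.0152² + 0.2348² + 0.1591² + 0.2424² + 0.0076² + 0.0682² = 0.000231 + 0.066358 + 0.000231 + 0.055131 + 0.025313 + 0.058758 + 0.000058 + 0.004651 = 0.210731
B_caro = 1 / 0.210731 = 4.7454
Σp_crisᵢ² = 0.3895² + 0.1947² + 0.1000² + 0.1000² + 0.0421² + 0.0053² + 0.1632² + 0.0053² = 0.151710 + 0.037908 + 0.010000 + 0.010000 + 0.001772 + 0.000028 + 0.026634 + 0.000028 = 0.238080
B_cris = 1 / 0.238080 = 4.2003
Highest B → broadest niche (most generalist): Anolis carolinensis (B = 4.75).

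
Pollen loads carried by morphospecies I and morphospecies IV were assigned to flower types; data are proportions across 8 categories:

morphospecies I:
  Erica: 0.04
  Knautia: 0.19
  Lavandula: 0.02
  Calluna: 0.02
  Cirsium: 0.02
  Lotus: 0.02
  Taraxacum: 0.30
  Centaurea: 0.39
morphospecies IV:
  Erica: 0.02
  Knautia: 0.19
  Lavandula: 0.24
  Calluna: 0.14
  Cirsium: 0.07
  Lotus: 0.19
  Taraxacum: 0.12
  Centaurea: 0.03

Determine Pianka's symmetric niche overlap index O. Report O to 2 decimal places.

0.45

Σ p₁ᵢp₂ᵢ = 0.0008 + 0.0361 + 0.0048 + 0.0028 + 0.0014 + 0.0038 + 0.0360 + 0.0117 = 0.0974
Σp_1ᵢ² = 0.04² + 0.19² + 0.02² + 0.02² + 0.02² + 0.02² + 0.30² + 0.39² = 0.0016 + 0.0361 + 0.0004 + 0.0004 + 0.0004 + 0.0004 + 0.0900 + 0.1521 = 0.2814
Σp_2ᵢ² = 0.02² + 0.19² + 0.24² + 0.14² + 0.07² + 0.19² + 0.12² + 0.03² = 0.0004 + 0.0361 + 0.0576 + 0.0196 + 0.0049 + 0.0361 + 0.0144 + 0.0009 = 0.1700
O = 0.0974 / √(0.2814 × 0.1700) = 0.0974 / 0.21872 = 0.4453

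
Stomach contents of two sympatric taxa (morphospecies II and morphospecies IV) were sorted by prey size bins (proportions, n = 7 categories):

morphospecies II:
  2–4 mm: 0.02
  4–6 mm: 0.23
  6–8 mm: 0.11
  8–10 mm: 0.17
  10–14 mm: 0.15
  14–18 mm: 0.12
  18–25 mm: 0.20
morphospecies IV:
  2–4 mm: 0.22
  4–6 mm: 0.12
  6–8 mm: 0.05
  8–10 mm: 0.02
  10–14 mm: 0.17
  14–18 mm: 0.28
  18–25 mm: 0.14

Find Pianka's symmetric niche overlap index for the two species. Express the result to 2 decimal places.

0.70

Σ p₁ᵢp₂ᵢ = 0.0044 + 0.0276 + 0.0055 + 0.0034 + 0.0255 + 0.0336 + 0.0280 = 0.1280
Σp_1ᵢ² = 0.02² + 0.23² + 0.11² + 0.17² + 0.15² + 0.12² + 0.20² = 0.0004 + 0.0529 + 0.0121 + 0.0289 + 0.0225 + 0.0144 + 0.0400 = 0.1712
Σp_2ᵢ² = 0.22² + 0.12² + 0.05² + 0.02² + 0.17² + 0.28² + 0.14² = 0.0484 + 0.0144 + 0.0025 + 0.0004 + 0.0289 + 0.0784 + 0.0196 = 0.1926
O = 0.1280 / √(0.1712 × 0.1926) = 0.1280 / 0.18159 = 0.7049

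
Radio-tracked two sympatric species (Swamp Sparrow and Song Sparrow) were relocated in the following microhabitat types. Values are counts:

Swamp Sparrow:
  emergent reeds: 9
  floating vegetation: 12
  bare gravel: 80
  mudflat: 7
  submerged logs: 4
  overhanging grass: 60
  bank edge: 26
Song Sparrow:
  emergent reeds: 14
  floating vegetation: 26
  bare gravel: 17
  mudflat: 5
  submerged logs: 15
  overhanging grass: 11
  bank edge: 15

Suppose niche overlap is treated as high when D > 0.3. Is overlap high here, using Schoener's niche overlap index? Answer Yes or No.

Proportions for Swamp Sparrow (n=198): 9/198=0.0455, 12/198=0.0606, 80/198=0.4040, 7/198=0.0354, 4/198=0.0202, 60/198=0.3030, 26/198=0.1313
Proportions for Song Sparrow (n=103): 14/103=0.1359, 26/103=0.2524, 17/103=0.1650, 5/103=0.0485, 15/103=0.1456, 11/103=0.1068, 15/103=0.1456
Σ|p₁ᵢ − p₂ᵢ| = 0.0904 + 0.1918 + 0.2390 + 0.0131 + 0.1254 + 0.1962 + 0.0143 = 0.8702
D = 1 − ½ × 0.8702 = 1 − 0.43510 = 0.56490
D = 0.56490 > 0.3 → Yes.

Yes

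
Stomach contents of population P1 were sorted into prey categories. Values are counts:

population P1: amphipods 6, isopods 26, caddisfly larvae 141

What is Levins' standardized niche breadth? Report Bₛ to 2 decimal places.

0.23

Proportions for population P1 (n=173): 6/173=0.0347, 26/173=0.1503, 141/173=0.8150
Σpᵢ² = 0.0347² + 0.1503² + 0.8150² = 0.001204 + 0.022590 + 0.664225 = 0.688019
B = 1 / 0.688019 = 1.4534
Bₛ = (B − 1)/(n − 1) = (1.4534 − 1)/(3 − 1) = 0.4534/2 = 0.2267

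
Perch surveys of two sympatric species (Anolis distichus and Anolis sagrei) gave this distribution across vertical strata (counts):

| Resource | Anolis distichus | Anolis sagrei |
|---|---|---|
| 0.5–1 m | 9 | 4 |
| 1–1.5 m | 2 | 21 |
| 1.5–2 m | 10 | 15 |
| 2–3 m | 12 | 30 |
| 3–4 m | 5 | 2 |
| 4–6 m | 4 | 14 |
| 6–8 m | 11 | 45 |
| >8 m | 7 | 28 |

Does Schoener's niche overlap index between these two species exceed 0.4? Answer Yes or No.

Yes

Proportions for Anolis distichus (n=60): 9/60=0.1500, 2/60=0.0333, 10/60=0.1667, 12/60=0.2000, 5/60=0.0833, 4/60=0.0667, 11/60=0.1833, 7/60=0.1167
Proportions for Anolis sagrei (n=159): 4/159=0.0252, 21/159=0.1321, 15/159=0.0943, 30/159=0.1887, 2/159=0.0126, 14/159=0.0881, 45/159=0.2830, 28/159=0.1761
Σ|p₁ᵢ − p₂ᵢ| = 0.1248 + 0.0988 + 0.0724 + 0.0113 + 0.0707 + 0.0214 + 0.0997 + 0.0594 = 0.5585
D = 1 − ½ × 0.5585 = 1 − 0.27925 = 0.72075
D = 0.72075 > 0.4 → Yes.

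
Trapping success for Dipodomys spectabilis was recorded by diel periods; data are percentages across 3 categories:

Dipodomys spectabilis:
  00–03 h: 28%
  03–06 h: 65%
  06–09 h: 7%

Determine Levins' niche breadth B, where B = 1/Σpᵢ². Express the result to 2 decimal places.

Convert percentages to proportions (divide by 100).
Σpᵢ² = 0.28² + 0.65² + 0.07² = 0.0784 + 0.4225 + 0.0049 = 0.5058
B = 1 / 0.5058 = 1.9771

1.98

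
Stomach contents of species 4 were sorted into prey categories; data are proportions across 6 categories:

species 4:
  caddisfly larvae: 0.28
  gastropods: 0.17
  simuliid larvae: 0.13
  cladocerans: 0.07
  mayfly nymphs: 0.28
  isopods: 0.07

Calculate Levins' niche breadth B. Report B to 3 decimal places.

4.708

Σpᵢ² = 0.28² + 0.17² + 0.13² + 0.07² + 0.28² + 0.07² = 0.0784 + 0.0289 + 0.0169 + 0.0049 + 0.0784 + 0.0049 = 0.2124
B = 1 / 0.2124 = 4.70810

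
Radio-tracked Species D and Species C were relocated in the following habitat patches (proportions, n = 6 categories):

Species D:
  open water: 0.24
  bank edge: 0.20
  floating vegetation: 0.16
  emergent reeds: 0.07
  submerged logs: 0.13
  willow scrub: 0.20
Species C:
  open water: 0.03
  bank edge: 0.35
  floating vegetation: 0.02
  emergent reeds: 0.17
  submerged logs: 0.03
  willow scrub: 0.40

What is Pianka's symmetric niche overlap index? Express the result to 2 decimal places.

Σ p₁ᵢp₂ᵢ = 0.0072 + 0.0700 + 0.0032 + 0.0119 + 0.0039 + 0.0800 = 0.1762
Σp_1ᵢ² = 0.24² + 0.20² + 0.16² + 0.07² + 0.13² + 0.20² = 0.0576 + 0.0400 + 0.0256 + 0.0049 + 0.0169 + 0.0400 = 0.1850
Σp_2ᵢ² = 0.03² + 0.35² + 0.02² + 0.17² + 0.03² + 0.40² = 0.0009 + 0.1225 + 0.0004 + 0.0289 + 0.0009 + 0.1600 = 0.3136
O = 0.1762 / √(0.1850 × 0.3136) = 0.1762 / 0.24087 = 0.7315

0.73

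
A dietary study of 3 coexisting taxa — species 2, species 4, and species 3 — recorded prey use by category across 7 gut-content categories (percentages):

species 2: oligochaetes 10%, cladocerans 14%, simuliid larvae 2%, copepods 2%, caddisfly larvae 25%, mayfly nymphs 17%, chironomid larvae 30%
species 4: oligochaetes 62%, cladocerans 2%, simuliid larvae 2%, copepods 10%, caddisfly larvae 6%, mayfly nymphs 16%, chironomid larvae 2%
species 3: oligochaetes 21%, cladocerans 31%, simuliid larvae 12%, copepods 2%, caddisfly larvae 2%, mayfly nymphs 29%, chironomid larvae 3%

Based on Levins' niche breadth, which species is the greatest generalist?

Convert percentages to proportions (divide by 100).
Σp_2ᵢ² = 0.10² + 0.14² + 0.02² + 0.02² + 0.25² + 0.17² + 0.30² = 0.0100 + 0.0196 + 0.0004 + 0.0004 + 0.0625 + 0.0289 + 0.0900 = 0.2118
B_2 = 1 / 0.2118 = 4.7214
Σp_4ᵢ² = 0.62² + 0.02² + 0.02² + 0.10² + 0.06² + 0.16² + 0.02² = 0.3844 + 0.0004 + 0.0004 + 0.0100 + 0.0036 + 0.0256 + 0.0004 = 0.4248
B_4 = 1 / 0.4248 = 2.3540
Σp_3ᵢ² = 0.21² + 0.31² + 0.12² + 0.02² + 0.02² + 0.29² + 0.03² = 0.0441 + 0.0961 + 0.0144 + 0.0004 + 0.0004 + 0.0841 + 0.0009 = 0.2404
B_3 = 1 / 0.2404 = 4.1597
Highest B → broadest niche (most generalist): species 2 (B = 4.72).

species 2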